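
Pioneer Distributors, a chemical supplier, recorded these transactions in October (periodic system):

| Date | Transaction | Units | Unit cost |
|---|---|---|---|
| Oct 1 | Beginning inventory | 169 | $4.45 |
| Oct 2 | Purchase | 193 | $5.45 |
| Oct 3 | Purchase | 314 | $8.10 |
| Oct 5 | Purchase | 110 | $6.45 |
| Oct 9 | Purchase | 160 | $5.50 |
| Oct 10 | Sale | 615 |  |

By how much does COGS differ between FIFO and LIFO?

FIFO COGS: 169 @ $4.45 + 193 @ $5.45 + 253 @ $8.10 = $3,853.20
LIFO COGS: 160 @ $5.50 + 110 @ $6.45 + 314 @ $8.10 + 31 @ $5.45 = $4,301.85
Difference = |$3,853.20 − $4,301.85| = $448.65

$448.65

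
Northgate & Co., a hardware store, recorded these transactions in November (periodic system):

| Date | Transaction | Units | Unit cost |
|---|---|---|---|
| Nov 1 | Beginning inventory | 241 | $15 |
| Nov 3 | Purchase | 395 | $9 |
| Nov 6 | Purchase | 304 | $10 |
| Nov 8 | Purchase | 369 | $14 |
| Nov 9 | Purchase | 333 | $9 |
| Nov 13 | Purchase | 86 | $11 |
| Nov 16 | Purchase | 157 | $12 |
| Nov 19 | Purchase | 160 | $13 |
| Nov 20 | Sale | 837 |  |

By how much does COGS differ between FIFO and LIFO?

FIFO COGS: 241 @ $15 + 395 @ $9 + 201 @ $10 = $9,180
LIFO COGS: 160 @ $13 + 157 @ $12 + 86 @ $11 + 333 @ $9 + 101 @ $14 = $9,321
Difference = |$9,180 − $9,321| = $141

$141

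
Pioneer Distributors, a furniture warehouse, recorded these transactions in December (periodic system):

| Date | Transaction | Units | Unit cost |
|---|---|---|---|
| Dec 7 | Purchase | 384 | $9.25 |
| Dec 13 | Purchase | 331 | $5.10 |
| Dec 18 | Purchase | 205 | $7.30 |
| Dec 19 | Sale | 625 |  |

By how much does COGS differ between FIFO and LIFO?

$773.25

FIFO COGS: 384 @ $9.25 + 241 @ $5.10 = $4,781.10
LIFO COGS: 205 @ $7.30 + 331 @ $5.10 + 89 @ $9.25 = $4,007.85
Difference = |$4,781.10 − $4,007.85| = $773.25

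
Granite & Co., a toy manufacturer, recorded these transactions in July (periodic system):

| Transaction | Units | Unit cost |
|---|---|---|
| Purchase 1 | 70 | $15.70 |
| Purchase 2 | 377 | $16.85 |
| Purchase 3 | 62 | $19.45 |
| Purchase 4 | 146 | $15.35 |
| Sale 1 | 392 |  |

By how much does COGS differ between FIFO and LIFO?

$22.70

FIFO COGS: 70 @ $15.70 + 322 @ $16.85 = $6,524.70
LIFO COGS: 146 @ $15.35 + 62 @ $19.45 + 184 @ $16.85 = $6,547.40
Difference = |$6,524.70 − $6,547.40| = $22.70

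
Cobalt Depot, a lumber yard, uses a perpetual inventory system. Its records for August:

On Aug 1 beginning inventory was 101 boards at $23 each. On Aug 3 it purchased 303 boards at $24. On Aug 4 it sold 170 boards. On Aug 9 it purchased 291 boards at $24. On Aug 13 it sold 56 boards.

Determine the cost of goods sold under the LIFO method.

COGS = $5,424

Aug 4, 170 sold [LIFO — newest first]: 170 @ $24 = $4,080
Aug 13, 56 sold [LIFO — newest first]: 56 @ $24 = $1,344
Total COGS = $4,080 + $1,344 = $5,424
Ending inventory: 101 @ $23 + 133 @ $24 + 235 @ $24 = $11,155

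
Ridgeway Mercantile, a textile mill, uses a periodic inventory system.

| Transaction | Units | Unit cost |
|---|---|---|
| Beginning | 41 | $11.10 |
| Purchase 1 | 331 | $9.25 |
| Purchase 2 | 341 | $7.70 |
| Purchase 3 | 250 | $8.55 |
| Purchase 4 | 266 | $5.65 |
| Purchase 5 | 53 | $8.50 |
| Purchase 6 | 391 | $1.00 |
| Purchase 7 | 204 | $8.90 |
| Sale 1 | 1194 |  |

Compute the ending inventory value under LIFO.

Ending inventory = $5,911.55

Sale 1 (1194) [LIFO — newest first]: 204 @ $8.90 + 391 @ $1.00 + 53 @ $8.50 + 266 @ $5.65 + 250 @ $8.55 + 30 @ $7.70 = $6,528.50
Ending inventory: 41 @ $11.10 + 331 @ $9.25 + 311 @ $7.70 = $5,911.55
Check: goods available $12,440.05 = COGS $6,528.50 + ending $5,911.55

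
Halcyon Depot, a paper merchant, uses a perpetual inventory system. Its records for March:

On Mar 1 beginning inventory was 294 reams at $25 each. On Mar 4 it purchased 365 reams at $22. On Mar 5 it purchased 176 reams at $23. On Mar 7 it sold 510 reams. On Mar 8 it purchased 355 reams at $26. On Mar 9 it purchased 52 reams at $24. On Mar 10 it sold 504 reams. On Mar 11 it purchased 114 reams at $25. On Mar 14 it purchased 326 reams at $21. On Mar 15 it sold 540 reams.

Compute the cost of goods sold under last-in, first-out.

COGS = $36,402

Mar 7, 510 sold [LIFO — newest first]: 176 @ $23 + 334 @ $22 = $11,396
Mar 10, 504 sold [LIFO — newest first]: 52 @ $24 + 355 @ $26 + 31 @ $22 + 66 @ $25 = $12,810
Mar 15, 540 sold [LIFO — newest first]: 326 @ $21 + 114 @ $25 + 100 @ $25 = $12,196
Total COGS = $11,396 + $12,810 + $12,196 = $36,402
Ending inventory: 128 @ $25 = $3,200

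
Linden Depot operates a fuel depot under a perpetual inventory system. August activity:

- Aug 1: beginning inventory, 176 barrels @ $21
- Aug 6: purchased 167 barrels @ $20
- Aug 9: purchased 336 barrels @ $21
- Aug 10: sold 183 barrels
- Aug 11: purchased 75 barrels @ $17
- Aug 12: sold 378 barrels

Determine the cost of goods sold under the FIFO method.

Aug 10, 183 sold [FIFO — oldest first]: 176 @ $21 + 7 @ $20 = $3,836
Aug 12, 378 sold [FIFO — oldest first]: 160 @ $20 + 218 @ $21 = $7,778
Total COGS = $3,836 + $7,778 = $11,614
Ending inventory: 118 @ $21 + 75 @ $17 = $3,753

COGS = $11,614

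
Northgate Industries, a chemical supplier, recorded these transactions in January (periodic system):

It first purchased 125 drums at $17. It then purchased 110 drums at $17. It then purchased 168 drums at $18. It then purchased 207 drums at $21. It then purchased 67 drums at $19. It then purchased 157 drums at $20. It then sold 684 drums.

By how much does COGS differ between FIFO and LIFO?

$450

FIFO COGS: 125 @ $17 + 110 @ $17 + 168 @ $18 + 207 @ $21 + 67 @ $19 + 7 @ $20 = $12,779
LIFO COGS: 157 @ $20 + 67 @ $19 + 207 @ $21 + 168 @ $18 + 85 @ $17 = $13,229
Difference = |$12,779 − $13,229| = $450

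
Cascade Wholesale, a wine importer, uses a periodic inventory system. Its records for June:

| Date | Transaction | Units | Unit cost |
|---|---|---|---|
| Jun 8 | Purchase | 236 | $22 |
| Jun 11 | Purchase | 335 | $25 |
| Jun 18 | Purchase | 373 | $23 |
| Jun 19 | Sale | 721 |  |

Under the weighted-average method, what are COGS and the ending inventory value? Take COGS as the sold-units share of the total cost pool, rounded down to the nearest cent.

Jun 19, sell 721: 721/944 × $22,146.00 → $16,914.47
Ending inventory (cost pool remaining) = $5,231.53

COGS = $16,914.47; ending inventory = $5,231.53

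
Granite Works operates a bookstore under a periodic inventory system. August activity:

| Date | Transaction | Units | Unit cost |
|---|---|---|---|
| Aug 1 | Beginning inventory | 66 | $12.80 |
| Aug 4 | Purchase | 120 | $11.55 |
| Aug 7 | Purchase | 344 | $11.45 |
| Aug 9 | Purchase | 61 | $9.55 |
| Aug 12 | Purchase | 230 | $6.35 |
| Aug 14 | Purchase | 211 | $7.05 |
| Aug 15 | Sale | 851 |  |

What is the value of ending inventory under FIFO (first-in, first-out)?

Ending inventory = $1,276.05

Aug 15, 851 sold [FIFO — oldest first]: 66 @ $12.80 + 120 @ $11.55 + 344 @ $11.45 + 61 @ $9.55 + 230 @ $6.35 + 30 @ $7.05 = $8,424.15
Ending inventory: 181 @ $7.05 = $1,276.05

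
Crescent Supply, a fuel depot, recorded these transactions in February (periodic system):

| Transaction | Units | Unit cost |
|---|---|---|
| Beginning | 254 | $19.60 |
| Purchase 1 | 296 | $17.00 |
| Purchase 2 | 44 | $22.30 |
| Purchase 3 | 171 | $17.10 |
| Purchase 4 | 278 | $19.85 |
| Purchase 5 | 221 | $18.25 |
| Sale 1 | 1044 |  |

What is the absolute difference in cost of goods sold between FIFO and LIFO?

$297.00

FIFO COGS: 254 @ $19.60 + 296 @ $17.00 + 44 @ $22.30 + 171 @ $17.10 + 278 @ $19.85 + 1 @ $18.25 = $19,452.25
LIFO COGS: 221 @ $18.25 + 278 @ $19.85 + 171 @ $17.10 + 44 @ $22.30 + 296 @ $17.00 + 34 @ $19.60 = $19,155.25
Difference = |$19,452.25 − $19,155.25| = $297.00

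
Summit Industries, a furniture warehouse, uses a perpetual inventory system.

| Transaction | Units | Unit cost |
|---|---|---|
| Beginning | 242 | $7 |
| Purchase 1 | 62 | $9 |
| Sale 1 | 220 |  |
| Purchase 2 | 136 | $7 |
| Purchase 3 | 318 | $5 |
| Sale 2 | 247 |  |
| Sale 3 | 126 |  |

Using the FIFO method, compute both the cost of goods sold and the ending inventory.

COGS = $3,969; ending inventory = $825

Sale 1 (220) [FIFO — oldest first]: 220 @ $7 = $1,540
Sale 2 (247) [FIFO — oldest first]: 22 @ $7 + 62 @ $9 + 136 @ $7 + 27 @ $5 = $1,799
Sale 3 (126) [FIFO — oldest first]: 126 @ $5 = $630
Total COGS = $1,540 + $1,799 + $630 = $3,969
Ending inventory: 165 @ $5 = $825
Check: goods available $4,794 = COGS $3,969 + ending $825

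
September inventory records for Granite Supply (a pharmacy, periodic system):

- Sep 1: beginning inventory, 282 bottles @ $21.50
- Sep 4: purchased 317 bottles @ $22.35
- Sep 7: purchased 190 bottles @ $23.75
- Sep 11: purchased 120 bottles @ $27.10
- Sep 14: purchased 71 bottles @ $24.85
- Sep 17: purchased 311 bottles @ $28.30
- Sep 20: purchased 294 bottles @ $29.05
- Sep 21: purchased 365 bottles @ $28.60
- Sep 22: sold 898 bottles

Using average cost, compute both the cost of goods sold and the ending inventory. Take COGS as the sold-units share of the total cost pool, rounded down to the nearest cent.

COGS = $23,236.46; ending inventory = $27,221.34

Sep 22, sell 898: 898/1950 × $50,457.80 → $23,236.46
Ending inventory (cost pool remaining) = $27,221.34
Check: goods available $50,457.80 = COGS $23,236.46 + ending $27,221.34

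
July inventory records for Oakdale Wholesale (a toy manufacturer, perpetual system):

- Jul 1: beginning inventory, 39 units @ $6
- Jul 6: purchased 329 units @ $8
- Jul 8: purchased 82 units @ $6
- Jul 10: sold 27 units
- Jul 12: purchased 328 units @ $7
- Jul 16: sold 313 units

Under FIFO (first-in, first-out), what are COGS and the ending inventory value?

Jul 10, 27 sold [FIFO — oldest first]: 27 @ $6 = $162
Jul 16, 313 sold [FIFO — oldest first]: 12 @ $6 + 301 @ $8 = $2,480
Total COGS = $162 + $2,480 = $2,642
Ending inventory: 28 @ $8 + 82 @ $6 + 328 @ $7 = $3,012

COGS = $2,642; ending inventory = $3,012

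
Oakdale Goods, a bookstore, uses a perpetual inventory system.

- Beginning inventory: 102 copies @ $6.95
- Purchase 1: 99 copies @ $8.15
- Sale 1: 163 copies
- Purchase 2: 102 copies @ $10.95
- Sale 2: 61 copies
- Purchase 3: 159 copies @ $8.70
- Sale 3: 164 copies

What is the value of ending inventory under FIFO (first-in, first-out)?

Sale 1 (163) [FIFO — oldest first]: 102 @ $6.95 + 61 @ $8.15 = $1,206.05
Sale 2 (61) [FIFO — oldest first]: 38 @ $8.15 + 23 @ $10.95 = $561.55
Sale 3 (164) [FIFO — oldest first]: 79 @ $10.95 + 85 @ $8.70 = $1,604.55
Total COGS = $1,206.05 + $561.55 + $1,604.55 = $3,372.15
Ending inventory: 74 @ $8.70 = $643.80
Check: goods available $4,015.95 = COGS $3,372.15 + ending $643.80

Ending inventory = $643.80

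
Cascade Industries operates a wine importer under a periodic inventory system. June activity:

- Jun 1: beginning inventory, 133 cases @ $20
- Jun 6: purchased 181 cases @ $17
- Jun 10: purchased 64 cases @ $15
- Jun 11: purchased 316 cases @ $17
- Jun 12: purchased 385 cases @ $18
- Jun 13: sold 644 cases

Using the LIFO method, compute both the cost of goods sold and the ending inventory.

COGS = $11,333; ending inventory = $7,666

Jun 13, 644 sold [LIFO — newest first]: 385 @ $18 + 259 @ $17 = $11,333
Ending inventory: 133 @ $20 + 181 @ $17 + 64 @ $15 + 57 @ $17 = $7,666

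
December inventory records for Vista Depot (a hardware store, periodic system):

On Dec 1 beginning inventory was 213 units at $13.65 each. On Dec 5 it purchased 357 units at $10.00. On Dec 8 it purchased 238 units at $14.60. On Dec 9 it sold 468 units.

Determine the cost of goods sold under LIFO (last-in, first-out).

Dec 9, 468 sold [LIFO — newest first]: 238 @ $14.60 + 230 @ $10.00 = $5,774.80
Ending inventory: 213 @ $13.65 + 127 @ $10.00 = $4,177.45

COGS = $5,774.80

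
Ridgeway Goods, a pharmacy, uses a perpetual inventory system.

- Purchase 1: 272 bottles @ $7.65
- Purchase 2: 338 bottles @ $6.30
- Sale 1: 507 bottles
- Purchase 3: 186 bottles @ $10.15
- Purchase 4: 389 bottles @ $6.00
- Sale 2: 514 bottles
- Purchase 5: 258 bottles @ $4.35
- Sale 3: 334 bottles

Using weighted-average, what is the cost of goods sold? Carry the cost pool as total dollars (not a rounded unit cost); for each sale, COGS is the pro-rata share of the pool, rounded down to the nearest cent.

COGS = $9,071.54

After Purchase 1: 272 on hand, pool $2,080.80 (≈ $7.6500 each)
After Purchase 2: 610 on hand, pool $4,210.20 (≈ $6.9020 each)
Sale 1, sell 507: 507/610 × $4,210.20 → $3,499.29
After Purchase 3: 289 on hand, pool $2,598.81 (≈ $8.9924 each)
After Purchase 4: 678 on hand, pool $4,932.81 (≈ $7.2755 each)
Sale 2, sell 514: 514/678 × $4,932.81 → $3,739.62
After Purchase 5: 422 on hand, pool $2,315.49 (≈ $5.4869 each)
Sale 3, sell 334: 334/422 × $2,315.49 → $1,832.63
Total COGS = $3,499.29 + $3,739.62 + $1,832.63 = $9,071.54
Ending inventory (cost pool remaining) = $482.86
Check: goods available $9,554.40 = COGS $9,071.54 + ending $482.86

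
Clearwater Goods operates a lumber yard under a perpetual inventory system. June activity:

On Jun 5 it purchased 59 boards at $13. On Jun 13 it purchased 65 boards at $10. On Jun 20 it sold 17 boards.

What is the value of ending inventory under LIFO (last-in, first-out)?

Ending inventory = $1,247

Jun 20, 17 sold [LIFO — newest first]: 17 @ $10 = $170
Ending inventory: 59 @ $13 + 48 @ $10 = $1,247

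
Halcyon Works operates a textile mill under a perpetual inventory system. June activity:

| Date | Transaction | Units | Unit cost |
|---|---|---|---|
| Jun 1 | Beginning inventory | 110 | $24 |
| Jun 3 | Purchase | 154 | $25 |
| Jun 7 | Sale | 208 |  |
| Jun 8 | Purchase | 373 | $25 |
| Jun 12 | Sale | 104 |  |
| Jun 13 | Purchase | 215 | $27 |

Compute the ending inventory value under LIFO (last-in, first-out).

Ending inventory = $13,874

Jun 7, 208 sold [LIFO — newest first]: 154 @ $25 + 54 @ $24 = $5,146
Jun 12, 104 sold [LIFO — newest first]: 104 @ $25 = $2,600
Total COGS = $5,146 + $2,600 = $7,746
Ending inventory: 56 @ $24 + 269 @ $25 + 215 @ $27 = $13,874
Check: goods available $21,620 = COGS $7,746 + ending $13,874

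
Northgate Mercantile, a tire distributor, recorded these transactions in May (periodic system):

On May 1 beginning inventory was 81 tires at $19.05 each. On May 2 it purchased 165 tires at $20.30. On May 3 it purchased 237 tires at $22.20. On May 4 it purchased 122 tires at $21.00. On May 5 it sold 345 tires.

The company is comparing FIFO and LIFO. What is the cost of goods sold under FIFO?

FIFO COGS: 81 @ $19.05 + 165 @ $20.30 + 99 @ $22.20 = $7,090.35
LIFO COGS: 122 @ $21.00 + 223 @ $22.20 = $7,512.60

COGS = $7,090.35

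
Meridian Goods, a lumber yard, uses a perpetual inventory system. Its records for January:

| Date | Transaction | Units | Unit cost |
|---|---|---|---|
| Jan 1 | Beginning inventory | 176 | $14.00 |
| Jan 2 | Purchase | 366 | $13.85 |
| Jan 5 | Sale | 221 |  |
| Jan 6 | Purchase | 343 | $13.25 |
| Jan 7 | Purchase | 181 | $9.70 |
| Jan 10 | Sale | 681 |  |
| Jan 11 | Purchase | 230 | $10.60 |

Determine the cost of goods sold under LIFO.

Jan 5, 221 sold [LIFO — newest first]: 221 @ $13.85 = $3,060.85
Jan 10, 681 sold [LIFO — newest first]: 181 @ $9.70 + 343 @ $13.25 + 145 @ $13.85 + 12 @ $14.00 = $8,476.70
Total COGS = $3,060.85 + $8,476.70 = $11,537.55
Ending inventory: 164 @ $14.00 + 230 @ $10.60 = $4,734.00
Check: goods available $16,271.55 = COGS $11,537.55 + ending $4,734.00

COGS = $11,537.55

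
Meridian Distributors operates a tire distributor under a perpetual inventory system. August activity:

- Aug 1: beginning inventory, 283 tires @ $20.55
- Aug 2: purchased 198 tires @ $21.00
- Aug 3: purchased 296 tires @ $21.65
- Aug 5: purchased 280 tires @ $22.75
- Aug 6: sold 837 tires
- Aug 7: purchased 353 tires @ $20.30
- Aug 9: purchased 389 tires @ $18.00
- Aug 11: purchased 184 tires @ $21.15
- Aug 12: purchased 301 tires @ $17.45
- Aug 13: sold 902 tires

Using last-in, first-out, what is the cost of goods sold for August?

COGS = $34,945.50

Aug 6, 837 sold [LIFO — newest first]: 280 @ $22.75 + 296 @ $21.65 + 198 @ $21.00 + 63 @ $20.55 = $18,231.05
Aug 13, 902 sold [LIFO — newest first]: 301 @ $17.45 + 184 @ $21.15 + 389 @ $18.00 + 28 @ $20.30 = $16,714.45
Total COGS = $18,231.05 + $16,714.45 = $34,945.50
Ending inventory: 220 @ $20.55 + 325 @ $20.30 = $11,118.50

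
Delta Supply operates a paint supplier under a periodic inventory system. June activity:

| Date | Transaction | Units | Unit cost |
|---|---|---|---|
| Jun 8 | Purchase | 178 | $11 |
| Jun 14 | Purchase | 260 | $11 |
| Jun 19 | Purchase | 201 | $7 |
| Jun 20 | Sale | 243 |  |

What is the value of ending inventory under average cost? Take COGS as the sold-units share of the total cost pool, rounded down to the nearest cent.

Ending inventory = $3,857.75

Jun 20, sell 243: 243/639 × $6,225.00 → $2,367.25
Ending inventory (cost pool remaining) = $3,857.75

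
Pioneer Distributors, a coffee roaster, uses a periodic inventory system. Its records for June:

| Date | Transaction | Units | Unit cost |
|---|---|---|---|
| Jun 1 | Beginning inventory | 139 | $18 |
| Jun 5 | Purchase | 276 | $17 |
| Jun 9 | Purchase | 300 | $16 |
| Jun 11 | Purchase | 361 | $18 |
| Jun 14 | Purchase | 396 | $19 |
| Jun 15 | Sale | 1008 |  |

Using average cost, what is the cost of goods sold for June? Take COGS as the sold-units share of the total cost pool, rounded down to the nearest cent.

COGS = $17,815.30

Jun 15, sell 1008: 1008/1472 × $26,016.00 → $17,815.30
Ending inventory (cost pool remaining) = $8,200.70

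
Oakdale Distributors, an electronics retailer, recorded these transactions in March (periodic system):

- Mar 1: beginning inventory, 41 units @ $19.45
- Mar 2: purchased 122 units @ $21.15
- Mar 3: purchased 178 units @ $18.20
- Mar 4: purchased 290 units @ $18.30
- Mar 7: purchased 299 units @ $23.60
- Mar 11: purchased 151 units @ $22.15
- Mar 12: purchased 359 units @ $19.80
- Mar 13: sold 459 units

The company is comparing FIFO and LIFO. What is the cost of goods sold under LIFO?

COGS = $9,323.20

FIFO COGS: 41 @ $19.45 + 122 @ $21.15 + 178 @ $18.20 + 118 @ $18.30 = $8,776.75
LIFO COGS: 359 @ $19.80 + 100 @ $22.15 = $9,323.20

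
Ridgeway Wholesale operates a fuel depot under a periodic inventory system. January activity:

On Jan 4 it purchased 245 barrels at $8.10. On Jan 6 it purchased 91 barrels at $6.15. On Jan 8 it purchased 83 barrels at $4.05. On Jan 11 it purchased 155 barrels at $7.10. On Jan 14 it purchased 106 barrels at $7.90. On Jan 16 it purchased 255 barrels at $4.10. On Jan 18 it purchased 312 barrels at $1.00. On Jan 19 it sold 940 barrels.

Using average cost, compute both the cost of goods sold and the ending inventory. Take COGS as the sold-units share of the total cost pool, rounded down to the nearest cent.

Jan 19, sell 940: 940/1247 × $6,175.70 → $4,655.29
Ending inventory (cost pool remaining) = $1,520.41
Check: goods available $6,175.70 = COGS $4,655.29 + ending $1,520.41

COGS = $4,655.29; ending inventory = $1,520.41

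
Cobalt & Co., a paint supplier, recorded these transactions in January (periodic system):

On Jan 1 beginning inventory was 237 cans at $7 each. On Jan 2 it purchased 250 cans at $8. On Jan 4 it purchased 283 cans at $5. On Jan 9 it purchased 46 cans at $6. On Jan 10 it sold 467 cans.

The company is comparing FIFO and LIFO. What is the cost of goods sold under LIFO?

FIFO COGS: 237 @ $7 + 230 @ $8 = $3,499
LIFO COGS: 46 @ $6 + 283 @ $5 + 138 @ $8 = $2,795

COGS = $2,795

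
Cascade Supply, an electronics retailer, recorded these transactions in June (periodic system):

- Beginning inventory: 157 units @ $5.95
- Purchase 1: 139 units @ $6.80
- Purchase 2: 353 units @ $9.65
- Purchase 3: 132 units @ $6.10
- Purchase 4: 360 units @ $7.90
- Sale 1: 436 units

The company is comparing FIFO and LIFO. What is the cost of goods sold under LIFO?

FIFO COGS: 157 @ $5.95 + 139 @ $6.80 + 140 @ $9.65 = $3,230.35
LIFO COGS: 360 @ $7.90 + 76 @ $6.10 = $3,307.60

COGS = $3,307.60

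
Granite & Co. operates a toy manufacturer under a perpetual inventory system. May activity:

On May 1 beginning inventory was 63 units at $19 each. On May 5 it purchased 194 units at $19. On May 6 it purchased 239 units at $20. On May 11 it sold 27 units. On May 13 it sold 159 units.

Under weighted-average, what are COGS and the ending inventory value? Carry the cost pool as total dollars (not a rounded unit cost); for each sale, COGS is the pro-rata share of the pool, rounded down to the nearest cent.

COGS = $3,623.62; ending inventory = $6,039.38

After May 1: 63 on hand, pool $1,197.00 (≈ $19.0000 each)
After May 5: 257 on hand, pool $4,883.00 (≈ $19.0000 each)
After May 6: 496 on hand, pool $9,663.00 (≈ $19.4819 each)
May 11, sell 27: 27/496 × $9,663.00 → $526.01
May 13, sell 159: 159/469 × $9,136.99 → $3,097.61
Total COGS = $526.01 + $3,097.61 = $3,623.62
Ending inventory (cost pool remaining) = $6,039.38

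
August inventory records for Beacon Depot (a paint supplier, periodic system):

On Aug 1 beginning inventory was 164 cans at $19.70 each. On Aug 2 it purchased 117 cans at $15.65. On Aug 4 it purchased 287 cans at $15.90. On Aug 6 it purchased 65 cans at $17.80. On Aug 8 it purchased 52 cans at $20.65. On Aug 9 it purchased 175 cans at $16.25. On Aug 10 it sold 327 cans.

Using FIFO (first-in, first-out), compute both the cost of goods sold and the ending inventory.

Aug 10, 327 sold [FIFO — oldest first]: 164 @ $19.70 + 117 @ $15.65 + 46 @ $15.90 = $5,793.25
Ending inventory: 241 @ $15.90 + 65 @ $17.80 + 52 @ $20.65 + 175 @ $16.25 = $8,906.45

COGS = $5,793.25; ending inventory = $8,906.45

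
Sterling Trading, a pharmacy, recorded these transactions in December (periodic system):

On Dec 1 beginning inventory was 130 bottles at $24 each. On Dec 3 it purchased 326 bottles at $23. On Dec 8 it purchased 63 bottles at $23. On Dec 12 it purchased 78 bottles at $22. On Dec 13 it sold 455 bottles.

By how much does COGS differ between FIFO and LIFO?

$208

FIFO COGS: 130 @ $24 + 325 @ $23 = $10,595
LIFO COGS: 78 @ $22 + 63 @ $23 + 314 @ $23 = $10,387
Difference = |$10,595 − $10,387| = $208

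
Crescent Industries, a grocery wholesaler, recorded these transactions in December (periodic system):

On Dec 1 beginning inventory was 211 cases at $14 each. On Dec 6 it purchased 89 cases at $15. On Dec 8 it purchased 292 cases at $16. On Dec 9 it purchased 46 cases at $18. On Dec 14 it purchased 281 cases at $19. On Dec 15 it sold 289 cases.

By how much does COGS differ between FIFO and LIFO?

$1,359

FIFO COGS: 211 @ $14 + 78 @ $15 = $4,124
LIFO COGS: 281 @ $19 + 8 @ $18 = $5,483
Difference = |$4,124 − $5,483| = $1,359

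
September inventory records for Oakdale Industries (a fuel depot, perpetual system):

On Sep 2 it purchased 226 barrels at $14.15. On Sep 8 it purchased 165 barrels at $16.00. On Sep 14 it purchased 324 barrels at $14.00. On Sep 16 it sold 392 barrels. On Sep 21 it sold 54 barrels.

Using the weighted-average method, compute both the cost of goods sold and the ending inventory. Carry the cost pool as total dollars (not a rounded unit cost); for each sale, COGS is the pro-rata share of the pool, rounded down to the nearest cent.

After Sep 2: 226 on hand, pool $3,197.90 (≈ $14.1500 each)
After Sep 8: 391 on hand, pool $5,837.90 (≈ $14.9307 each)
After Sep 14: 715 on hand, pool $10,373.90 (≈ $14.5090 each)
Sep 16, sell 392: 392/715 × $10,373.90 → $5,687.50
Sep 21, sell 54: 54/323 × $4,686.40 → $783.48
Total COGS = $5,687.50 + $783.48 = $6,470.98
Ending inventory (cost pool remaining) = $3,902.92
Check: goods available $10,373.90 = COGS $6,470.98 + ending $3,902.92

COGS = $6,470.98; ending inventory = $3,902.92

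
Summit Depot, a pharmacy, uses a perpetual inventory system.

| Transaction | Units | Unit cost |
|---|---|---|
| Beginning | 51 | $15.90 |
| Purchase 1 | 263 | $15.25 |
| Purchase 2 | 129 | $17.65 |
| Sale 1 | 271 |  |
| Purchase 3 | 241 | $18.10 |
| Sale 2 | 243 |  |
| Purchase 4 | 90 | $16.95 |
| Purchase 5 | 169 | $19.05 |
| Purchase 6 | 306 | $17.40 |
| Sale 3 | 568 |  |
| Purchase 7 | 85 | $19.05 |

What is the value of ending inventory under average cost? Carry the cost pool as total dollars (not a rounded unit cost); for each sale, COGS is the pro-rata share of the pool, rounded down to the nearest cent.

After Beginning: 51 on hand, pool $810.90 (≈ $15.9000 each)
After Purchase 1: 314 on hand, pool $4,821.65 (≈ $15.3556 each)
After Purchase 2: 443 on hand, pool $7,098.50 (≈ $16.0237 each)
Sale 1, sell 271: 271/443 × $7,098.50 → $4,342.42
After Purchase 3: 413 on hand, pool $7,118.18 (≈ $17.2353 each)
Sale 2, sell 243: 243/413 × $7,118.18 → $4,188.17
After Purchase 4: 260 on hand, pool $4,455.51 (≈ $17.1366 each)
After Purchase 5: 429 on hand, pool $7,674.96 (≈ $17.8903 each)
After Purchase 6: 735 on hand, pool $12,999.36 (≈ $17.6862 each)
Sale 3, sell 568: 568/735 × $12,999.36 → $10,045.76
After Purchase 7: 252 on hand, pool $4,572.85 (≈ $18.1462 each)
Total COGS = $4,342.42 + $4,188.17 + $10,045.76 = $18,576.35
Ending inventory (cost pool remaining) = $4,572.85

Ending inventory = $4,572.85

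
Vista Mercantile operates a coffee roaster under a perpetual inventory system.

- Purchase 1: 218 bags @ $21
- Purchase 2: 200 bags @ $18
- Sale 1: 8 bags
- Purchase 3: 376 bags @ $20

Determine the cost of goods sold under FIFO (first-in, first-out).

COGS = $168

Sale 1 (8) [FIFO — oldest first]: 8 @ $21 = $168
Ending inventory: 210 @ $21 + 200 @ $18 + 376 @ $20 = $15,530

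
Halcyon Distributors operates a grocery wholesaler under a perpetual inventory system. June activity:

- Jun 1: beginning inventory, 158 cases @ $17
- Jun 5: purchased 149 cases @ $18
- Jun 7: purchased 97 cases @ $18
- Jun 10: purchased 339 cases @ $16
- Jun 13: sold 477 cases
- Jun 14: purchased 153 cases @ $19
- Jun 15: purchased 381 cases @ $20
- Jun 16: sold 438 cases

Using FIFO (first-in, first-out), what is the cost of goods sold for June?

Jun 13, 477 sold [FIFO — oldest first]: 158 @ $17 + 149 @ $18 + 97 @ $18 + 73 @ $16 = $8,282
Jun 16, 438 sold [FIFO — oldest first]: 266 @ $16 + 153 @ $19 + 19 @ $20 = $7,543
Total COGS = $8,282 + $7,543 = $15,825
Ending inventory: 362 @ $20 = $7,240

COGS = $15,825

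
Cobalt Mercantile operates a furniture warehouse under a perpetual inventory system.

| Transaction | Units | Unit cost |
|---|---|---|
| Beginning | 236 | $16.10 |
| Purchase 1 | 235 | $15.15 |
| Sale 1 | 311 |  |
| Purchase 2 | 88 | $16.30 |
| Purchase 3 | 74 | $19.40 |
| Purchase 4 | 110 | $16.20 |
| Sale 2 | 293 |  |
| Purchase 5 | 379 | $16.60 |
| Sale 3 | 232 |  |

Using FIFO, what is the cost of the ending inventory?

Sale 1 (311) [FIFO — oldest first]: 236 @ $16.10 + 75 @ $15.15 = $4,935.85
Sale 2 (293) [FIFO — oldest first]: 160 @ $15.15 + 88 @ $16.30 + 45 @ $19.40 = $4,731.40
Sale 3 (232) [FIFO — oldest first]: 29 @ $19.40 + 110 @ $16.20 + 93 @ $16.60 = $3,888.40
Total COGS = $4,935.85 + $4,731.40 + $3,888.40 = $13,555.65
Ending inventory: 286 @ $16.60 = $4,747.60
Check: goods available $18,303.25 = COGS $13,555.65 + ending $4,747.60

Ending inventory = $4,747.60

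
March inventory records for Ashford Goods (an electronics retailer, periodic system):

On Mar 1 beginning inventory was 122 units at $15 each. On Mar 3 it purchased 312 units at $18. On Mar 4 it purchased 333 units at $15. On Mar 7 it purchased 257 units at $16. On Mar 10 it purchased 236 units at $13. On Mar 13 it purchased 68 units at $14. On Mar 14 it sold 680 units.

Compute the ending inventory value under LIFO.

Mar 14, 680 sold [LIFO — newest first]: 68 @ $14 + 236 @ $13 + 257 @ $16 + 119 @ $15 = $9,917
Ending inventory: 122 @ $15 + 312 @ $18 + 214 @ $15 = $10,656
Check: goods available $20,573 = COGS $9,917 + ending $10,656

Ending inventory = $10,656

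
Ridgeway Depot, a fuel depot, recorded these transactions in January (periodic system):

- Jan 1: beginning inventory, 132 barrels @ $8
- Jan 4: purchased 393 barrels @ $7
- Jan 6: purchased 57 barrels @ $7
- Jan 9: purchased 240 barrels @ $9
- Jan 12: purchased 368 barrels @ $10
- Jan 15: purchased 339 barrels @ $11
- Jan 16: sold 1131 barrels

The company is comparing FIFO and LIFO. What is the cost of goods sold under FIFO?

COGS = $9,456

FIFO COGS: 132 @ $8 + 393 @ $7 + 57 @ $7 + 240 @ $9 + 309 @ $10 = $9,456
LIFO COGS: 339 @ $11 + 368 @ $10 + 240 @ $9 + 57 @ $7 + 127 @ $7 = $10,857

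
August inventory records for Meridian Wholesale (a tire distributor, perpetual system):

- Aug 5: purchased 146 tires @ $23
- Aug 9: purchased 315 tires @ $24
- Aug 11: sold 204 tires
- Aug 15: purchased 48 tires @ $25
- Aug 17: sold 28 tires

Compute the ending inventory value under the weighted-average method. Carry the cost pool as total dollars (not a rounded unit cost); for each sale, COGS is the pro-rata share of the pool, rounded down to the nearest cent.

Ending inventory = $6,617.68

After Aug 5: 146 on hand, pool $3,358.00 (≈ $23.0000 each)
After Aug 9: 461 on hand, pool $10,918.00 (≈ $23.6833 each)
Aug 11, sell 204: 204/461 × $10,918.00 → $4,831.39
After Aug 15: 305 on hand, pool $7,286.61 (≈ $23.8905 each)
Aug 17, sell 28: 28/305 × $7,286.61 → $668.93
Total COGS = $4,831.39 + $668.93 = $5,500.32
Ending inventory (cost pool remaining) = $6,617.68
Check: goods available $12,118.00 = COGS $5,500.32 + ending $6,617.68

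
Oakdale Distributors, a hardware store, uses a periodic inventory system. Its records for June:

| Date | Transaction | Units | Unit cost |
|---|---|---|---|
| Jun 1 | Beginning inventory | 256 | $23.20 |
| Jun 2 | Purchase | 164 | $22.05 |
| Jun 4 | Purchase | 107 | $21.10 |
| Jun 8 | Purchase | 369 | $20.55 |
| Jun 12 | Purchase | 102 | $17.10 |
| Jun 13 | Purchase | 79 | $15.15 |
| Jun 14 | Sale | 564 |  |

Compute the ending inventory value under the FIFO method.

Ending inventory = $9,763.65

Jun 14, 564 sold [FIFO — oldest first]: 256 @ $23.20 + 164 @ $22.05 + 107 @ $21.10 + 37 @ $20.55 = $12,573.45
Ending inventory: 332 @ $20.55 + 102 @ $17.10 + 79 @ $15.15 = $9,763.65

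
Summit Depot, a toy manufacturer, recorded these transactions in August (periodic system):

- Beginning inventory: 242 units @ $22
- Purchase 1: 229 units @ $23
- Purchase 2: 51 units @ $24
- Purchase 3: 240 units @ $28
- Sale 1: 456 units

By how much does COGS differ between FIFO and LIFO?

FIFO COGS: 242 @ $22 + 214 @ $23 = $10,246
LIFO COGS: 240 @ $28 + 51 @ $24 + 165 @ $23 = $11,739
Difference = |$10,246 − $11,739| = $1,493

$1,493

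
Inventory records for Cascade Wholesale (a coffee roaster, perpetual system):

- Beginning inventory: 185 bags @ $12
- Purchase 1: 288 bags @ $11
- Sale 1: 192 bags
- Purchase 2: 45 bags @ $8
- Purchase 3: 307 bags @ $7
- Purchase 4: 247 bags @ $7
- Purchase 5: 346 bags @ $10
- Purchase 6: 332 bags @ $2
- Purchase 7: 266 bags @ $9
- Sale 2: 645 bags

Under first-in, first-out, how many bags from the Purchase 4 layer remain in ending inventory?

235

Sale 1 (192) [FIFO — oldest first]: 185 @ $12 + 7 @ $11 = $2,297
Sale 2 (645) [FIFO — oldest first]: 281 @ $11 + 45 @ $8 + 307 @ $7 + 12 @ $7 = $5,684
Total COGS = $2,297 + $5,684 = $7,981
Ending inventory: 235 @ $7 + 346 @ $10 + 332 @ $2 + 266 @ $9 = $8,163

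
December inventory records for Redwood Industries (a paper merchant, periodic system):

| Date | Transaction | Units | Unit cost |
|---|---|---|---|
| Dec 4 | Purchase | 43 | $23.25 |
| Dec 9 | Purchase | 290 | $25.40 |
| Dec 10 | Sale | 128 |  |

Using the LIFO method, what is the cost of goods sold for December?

COGS = $3,251.20

Dec 10, 128 sold [LIFO — newest first]: 128 @ $25.40 = $3,251.20
Ending inventory: 43 @ $23.25 + 162 @ $25.40 = $5,114.55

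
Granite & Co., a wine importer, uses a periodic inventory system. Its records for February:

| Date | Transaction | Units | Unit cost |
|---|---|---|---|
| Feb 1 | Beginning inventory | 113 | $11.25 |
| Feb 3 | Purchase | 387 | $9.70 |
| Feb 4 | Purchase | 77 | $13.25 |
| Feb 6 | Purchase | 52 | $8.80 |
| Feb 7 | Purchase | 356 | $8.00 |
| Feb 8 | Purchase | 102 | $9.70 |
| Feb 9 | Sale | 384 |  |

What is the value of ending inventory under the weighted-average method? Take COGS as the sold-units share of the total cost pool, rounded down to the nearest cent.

Ending inventory = $6,687.49

Feb 9, sell 384: 384/1087 × $10,340.40 → $3,652.91
Ending inventory (cost pool remaining) = $6,687.49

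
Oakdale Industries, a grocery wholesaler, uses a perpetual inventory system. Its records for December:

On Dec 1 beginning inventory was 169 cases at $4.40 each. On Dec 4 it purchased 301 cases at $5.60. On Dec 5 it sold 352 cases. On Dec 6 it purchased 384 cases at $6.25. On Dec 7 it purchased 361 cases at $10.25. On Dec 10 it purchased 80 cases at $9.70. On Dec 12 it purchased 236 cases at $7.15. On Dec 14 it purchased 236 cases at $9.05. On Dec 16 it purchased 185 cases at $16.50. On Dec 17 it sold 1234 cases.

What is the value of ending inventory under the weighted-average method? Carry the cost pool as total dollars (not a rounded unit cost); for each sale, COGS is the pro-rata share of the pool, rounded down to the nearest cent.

After Dec 1: 169 on hand, pool $743.60 (≈ $4.4000 each)
After Dec 4: 470 on hand, pool $2,429.20 (≈ $5.1685 each)
Dec 5, sell 352: 352/470 × $2,429.20 → $1,819.31
After Dec 6: 502 on hand, pool $3,009.89 (≈ $5.9958 each)
After Dec 7: 863 on hand, pool $6,710.14 (≈ $7.7754 each)
After Dec 10: 943 on hand, pool $7,486.14 (≈ $7.9386 each)
After Dec 12: 1179 on hand, pool $9,173.54 (≈ $7.7808 each)
After Dec 14: 1415 on hand, pool $11,309.34 (≈ $7.9925 each)
After Dec 16: 1600 on hand, pool $14,361.84 (≈ $8.9762 each)
Dec 17, sell 1234: 1234/1600 × $14,361.84 → $11,076.56
Total COGS = $1,819.31 + $11,076.56 = $12,895.87
Ending inventory (cost pool remaining) = $3,285.28
Check: goods available $16,181.15 = COGS $12,895.87 + ending $3,285.28

Ending inventory = $3,285.28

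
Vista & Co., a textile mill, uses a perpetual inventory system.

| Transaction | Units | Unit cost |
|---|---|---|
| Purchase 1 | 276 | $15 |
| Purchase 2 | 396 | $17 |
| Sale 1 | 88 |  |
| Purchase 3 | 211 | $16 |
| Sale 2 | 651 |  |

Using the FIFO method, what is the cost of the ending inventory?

Sale 1 (88) [FIFO — oldest first]: 88 @ $15 = $1,320
Sale 2 (651) [FIFO — oldest first]: 188 @ $15 + 396 @ $17 + 67 @ $16 = $10,624
Total COGS = $1,320 + $10,624 = $11,944
Ending inventory: 144 @ $16 = $2,304
Check: goods available $14,248 = COGS $11,944 + ending $2,304

Ending inventory = $2,304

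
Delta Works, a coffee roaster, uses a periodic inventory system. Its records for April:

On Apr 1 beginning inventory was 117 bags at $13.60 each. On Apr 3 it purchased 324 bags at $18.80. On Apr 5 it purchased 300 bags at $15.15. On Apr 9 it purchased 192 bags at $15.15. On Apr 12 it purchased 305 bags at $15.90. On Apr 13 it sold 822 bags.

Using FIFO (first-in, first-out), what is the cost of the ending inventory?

Ending inventory = $6,531.15

Apr 13, 822 sold [FIFO — oldest first]: 117 @ $13.60 + 324 @ $18.80 + 300 @ $15.15 + 81 @ $15.15 = $13,454.55
Ending inventory: 111 @ $15.15 + 305 @ $15.90 = $6,531.15
Check: goods available $19,985.70 = COGS $13,454.55 + ending $6,531.15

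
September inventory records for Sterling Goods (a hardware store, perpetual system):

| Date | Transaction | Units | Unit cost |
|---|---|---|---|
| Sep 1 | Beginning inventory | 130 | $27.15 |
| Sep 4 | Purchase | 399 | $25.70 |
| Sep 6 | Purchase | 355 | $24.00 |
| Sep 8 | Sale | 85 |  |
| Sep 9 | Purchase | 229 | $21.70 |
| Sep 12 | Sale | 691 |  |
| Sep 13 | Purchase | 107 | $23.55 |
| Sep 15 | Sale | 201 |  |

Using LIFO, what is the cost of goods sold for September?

COGS = $23,359.35

Sep 8, 85 sold [LIFO — newest first]: 85 @ $24.00 = $2,040.00
Sep 12, 691 sold [LIFO — newest first]: 229 @ $21.70 + 270 @ $24.00 + 192 @ $25.70 = $16,383.70
Sep 15, 201 sold [LIFO — newest first]: 107 @ $23.55 + 94 @ $25.70 = $4,935.65
Total COGS = $2,040.00 + $16,383.70 + $4,935.65 = $23,359.35
Ending inventory: 130 @ $27.15 + 113 @ $25.70 = $6,433.60
Check: goods available $29,792.95 = COGS $23,359.35 + ending $6,433.60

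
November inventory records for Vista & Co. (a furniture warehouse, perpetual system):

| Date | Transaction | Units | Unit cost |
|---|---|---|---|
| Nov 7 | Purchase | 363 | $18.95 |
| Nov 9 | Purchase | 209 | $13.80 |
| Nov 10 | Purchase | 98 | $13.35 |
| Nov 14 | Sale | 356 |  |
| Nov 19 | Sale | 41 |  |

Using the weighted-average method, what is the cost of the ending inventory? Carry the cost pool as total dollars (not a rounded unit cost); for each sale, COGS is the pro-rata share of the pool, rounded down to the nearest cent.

Ending inventory = $4,511.17

After Nov 7: 363 on hand, pool $6,878.85 (≈ $18.9500 each)
After Nov 9: 572 on hand, pool $9,763.05 (≈ $17.0683 each)
After Nov 10: 670 on hand, pool $11,071.35 (≈ $16.5244 each)
Nov 14, sell 356: 356/670 × $11,071.35 → $5,882.68
Nov 19, sell 41: 41/314 × $5,188.67 → $677.50
Total COGS = $5,882.68 + $677.50 = $6,560.18
Ending inventory (cost pool remaining) = $4,511.17
Check: goods available $11,071.35 = COGS $6,560.18 + ending $4,511.17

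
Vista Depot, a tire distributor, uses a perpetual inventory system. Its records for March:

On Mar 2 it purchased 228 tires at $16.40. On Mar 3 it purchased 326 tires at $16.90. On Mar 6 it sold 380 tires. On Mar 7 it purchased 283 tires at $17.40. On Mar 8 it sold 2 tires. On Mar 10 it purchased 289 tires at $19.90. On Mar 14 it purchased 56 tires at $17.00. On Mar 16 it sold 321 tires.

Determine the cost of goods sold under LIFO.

COGS = $12,655.30

Mar 6, 380 sold [LIFO — newest first]: 326 @ $16.90 + 54 @ $16.40 = $6,395.00
Mar 8, 2 sold [LIFO — newest first]: 2 @ $17.40 = $34.80
Mar 16, 321 sold [LIFO — newest first]: 56 @ $17.00 + 265 @ $19.90 = $6,225.50
Total COGS = $6,395.00 + $34.80 + $6,225.50 = $12,655.30
Ending inventory: 174 @ $16.40 + 281 @ $17.40 + 24 @ $19.90 = $8,220.60
Check: goods available $20,875.90 = COGS $12,655.30 + ending $8,220.60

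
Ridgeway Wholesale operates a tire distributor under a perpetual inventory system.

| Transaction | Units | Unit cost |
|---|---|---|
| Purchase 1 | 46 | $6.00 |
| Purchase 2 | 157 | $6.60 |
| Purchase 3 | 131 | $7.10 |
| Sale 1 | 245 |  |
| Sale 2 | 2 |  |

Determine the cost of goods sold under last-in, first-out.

Sale 1 (245) [LIFO — newest first]: 131 @ $7.10 + 114 @ $6.60 = $1,682.50
Sale 2 (2) [LIFO — newest first]: 2 @ $6.60 = $13.20
Total COGS = $1,682.50 + $13.20 = $1,695.70
Ending inventory: 46 @ $6.00 + 41 @ $6.60 = $546.60

COGS = $1,695.70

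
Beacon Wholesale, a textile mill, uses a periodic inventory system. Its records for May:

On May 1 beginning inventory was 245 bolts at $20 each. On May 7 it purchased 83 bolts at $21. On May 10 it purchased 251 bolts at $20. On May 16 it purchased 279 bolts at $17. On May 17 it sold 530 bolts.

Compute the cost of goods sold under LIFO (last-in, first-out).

May 17, 530 sold [LIFO — newest first]: 279 @ $17 + 251 @ $20 = $9,763
Ending inventory: 245 @ $20 + 83 @ $21 = $6,643
Check: goods available $16,406 = COGS $9,763 + ending $6,643

COGS = $9,763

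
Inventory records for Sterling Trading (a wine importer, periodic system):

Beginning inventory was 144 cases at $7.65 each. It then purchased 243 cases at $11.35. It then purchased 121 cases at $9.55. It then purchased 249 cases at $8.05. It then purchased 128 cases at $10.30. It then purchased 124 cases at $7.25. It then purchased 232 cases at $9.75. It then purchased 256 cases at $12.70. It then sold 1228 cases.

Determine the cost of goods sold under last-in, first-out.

Sale 1 (1228) [LIFO — newest first]: 256 @ $12.70 + 232 @ $9.75 + 124 @ $7.25 + 128 @ $10.30 + 249 @ $8.05 + 121 @ $9.55 + 118 @ $11.35 = $12,229.90
Ending inventory: 144 @ $7.65 + 125 @ $11.35 = $2,520.35

COGS = $12,229.90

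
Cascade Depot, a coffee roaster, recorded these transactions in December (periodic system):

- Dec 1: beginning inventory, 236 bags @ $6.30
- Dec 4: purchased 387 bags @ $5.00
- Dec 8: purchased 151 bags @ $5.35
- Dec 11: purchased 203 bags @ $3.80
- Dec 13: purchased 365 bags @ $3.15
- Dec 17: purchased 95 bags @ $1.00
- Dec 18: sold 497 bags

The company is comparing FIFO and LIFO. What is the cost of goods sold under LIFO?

COGS = $1,385.35

FIFO COGS: 236 @ $6.30 + 261 @ $5.00 = $2,791.80
LIFO COGS: 95 @ $1.00 + 365 @ $3.15 + 37 @ $3.80 = $1,385.35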